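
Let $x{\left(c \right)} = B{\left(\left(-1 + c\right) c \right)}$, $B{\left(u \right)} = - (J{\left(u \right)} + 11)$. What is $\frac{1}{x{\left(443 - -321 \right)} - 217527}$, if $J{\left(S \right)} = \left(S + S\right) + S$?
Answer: $- \frac{1}{1966334} \approx -5.0856 \cdot 10^{-7}$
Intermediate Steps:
$J{\left(S \right)} = 3 S$ ($J{\left(S \right)} = 2 S + S = 3 S$)
$B{\left(u \right)} = -11 - 3 u$ ($B{\left(u \right)} = - (3 u + 11) = - (11 + 3 u) = -11 - 3 u$)
$x{\left(c \right)} = -11 - 3 c \left(-1 + c\right)$ ($x{\left(c \right)} = -11 - 3 \left(-1 + c\right) c = -11 - 3 c \left(-1 + c\right)$)
$\frac{1}{x{\left(443 - -321 \right)} - 217527} = \frac{1}{\left(-11 - 3 \left(443 - -321\right) \left(-1 + \left(443 - -321\right)\right)\right) - 217527} = \frac{1}{\left(-11 - 3 \left(443 + 321\right) \left(-1 + \left(443 + 321\right)\right)\right) - 217527} = \frac{1}{\left(-11 - 2292 \left(-1 + 764\right)\right) - 217527} = \frac{1}{\left(-11 - 2292 \cdot 763\right) - 217527} = \frac{1}{\left(-11 - 1748796\right) - 217527} = \frac{1}{-1748807 - 217527} = \frac{1}{-1966334} = - \frac{1}{1966334}$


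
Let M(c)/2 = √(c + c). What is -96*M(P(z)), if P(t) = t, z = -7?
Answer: -192*I*√14 ≈ -718.4*I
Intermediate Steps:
M(c) = 2*√2*√c (M(c) = 2*√(c + c) = 2*√(2*c) = 2*(√2*√c) = 2*√2*√c)
-96*M(P(z)) = -192*√2*√(-7) = -192*√2*I*√7 = -192*I*√14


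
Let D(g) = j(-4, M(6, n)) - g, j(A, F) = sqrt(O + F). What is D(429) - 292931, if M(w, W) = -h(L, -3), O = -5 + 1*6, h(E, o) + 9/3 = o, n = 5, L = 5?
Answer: -293360 + sqrt(7) ≈ -2.9336e+5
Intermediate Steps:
h(E, o) = -3 + o
O = 1 (O = -5 + 6 = 1)
M(w, W) = 6 (M(w, W) = -(-3 - 3) = -1*(-6) = 6)
j(A, F) = sqrt(1 + F)
D(g) = sqrt(7) - g (D(g) = sqrt(1 + 6) - g = sqrt(7) - g)
D(429) - 292931 = (sqrt(7) - 1*429) - 292931 = (sqrt(7) - 429) - 292931 = (-429 + sqrt(7)) - 292931 = -293360 + sqrt(7)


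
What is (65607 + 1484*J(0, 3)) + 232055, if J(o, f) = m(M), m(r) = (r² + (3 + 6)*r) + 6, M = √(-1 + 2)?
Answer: 321406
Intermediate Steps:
M = 1 (M = √1 = 1)
m(r) = 6 + r² + 9*r (m(r) = (r² + 9*r) + 6 = 6 + r² + 9*r)
J(o, f) = 16 (J(o, f) = 6 + 1² + 9*1 = 6 + 1 + 9 = 16)
(65607 + 1484*J(0, 3)) + 232055 = (65607 + 1484*16) + 232055 = (65607 + 23744) + 232055 = 89351 + 232055 = 321406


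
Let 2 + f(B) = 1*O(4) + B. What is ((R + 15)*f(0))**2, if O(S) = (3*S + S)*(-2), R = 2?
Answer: 334084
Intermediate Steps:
O(S) = -8*S (O(S) = (4*S)*(-2) = -8*S)
f(B) = -34 + B (f(B) = -2 + (1*(-8*4) + B) = -2 + (1*(-32) + B) = -2 + (-32 + B) = -34 + B)
((R + 15)*f(0))**2 = ((2 + 15)*(-34 + 0))**2 = (17*(-34))**2 = (-578)**2 = 334084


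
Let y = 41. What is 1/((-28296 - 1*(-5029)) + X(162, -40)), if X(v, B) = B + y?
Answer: -1/23266 ≈ -4.2981e-5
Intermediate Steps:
X(v, B) = 41 + B (X(v, B) = B + 41 = 41 + B)
1/((-28296 - 1*(-5029)) + X(162, -40)) = 1/((-28296 - 1*(-5029)) + (41 - 40)) = 1/((-28296 + 5029) + 1) = 1/(-23267 + 1) = 1/(-23266) = -1/23266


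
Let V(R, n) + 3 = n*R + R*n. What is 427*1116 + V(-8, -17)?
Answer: 476801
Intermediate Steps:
V(R, n) = -3 + 2*R*n (V(R, n) = -3 + (n*R + R*n) = -3 + (R*n + R*n) = -3 + 2*R*n)
427*1116 + V(-8, -17) = 427*1116 + (-3 + 2*(-8)*(-17)) = 476532 + (-3 + 272) = 476532 + 269 = 476801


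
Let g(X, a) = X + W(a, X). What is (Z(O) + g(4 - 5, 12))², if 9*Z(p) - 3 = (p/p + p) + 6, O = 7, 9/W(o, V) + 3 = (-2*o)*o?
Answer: 561001/762129 ≈ 0.73610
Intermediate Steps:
W(o, V) = 9/(-3 - 2*o²) (W(o, V) = 9/(-3 + (-2*o)*o) = 9/(-3 - 2*o²))
g(X, a) = X - 9/(3 + 2*a²)
Z(p) = 10/9 + p/9 (Z(p) = ⅓ + ((p/p + p) + 6)/9 = ⅓ + ((1 + p) + 6)/9 = ⅓ + (7 + p)/9 = ⅓ + (7/9 + p/9) = 10/9 + p/9)
(Z(O) + g(4 - 5, 12))² = ((10/9 + (⅑)*7) + ((4 - 5) - 9/(3 + 2*12²)))² = ((10/9 + 7/9) + (-1 - 9/(3 + 2*144)))² = (17/9 + (-1 - 9/(3 + 288)))² = (17/9 + (-1 - 9/291))² = (17/9 + (-1 - 9*1/291))² = (17/9 + (-1 - 3/97))² = (17/9 - 100/97)² = (749/873)² = 561001/762129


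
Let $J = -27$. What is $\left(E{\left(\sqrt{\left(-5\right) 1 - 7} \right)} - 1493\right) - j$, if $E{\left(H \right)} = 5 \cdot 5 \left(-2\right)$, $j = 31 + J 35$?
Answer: $-629$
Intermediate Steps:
$j = -914$ ($j = 31 - 945 = -914$)
$E{\left(H \right)} = -50$ ($E{\left(H \right)} = 25 \left(-2\right) = -50$)
$\left(E{\left(\sqrt{\left(-5\right) 1 - 7} \right)} - 1493\right) - j = \left(-50 - 1493\right) - -914 = -1543 + 914 = -629$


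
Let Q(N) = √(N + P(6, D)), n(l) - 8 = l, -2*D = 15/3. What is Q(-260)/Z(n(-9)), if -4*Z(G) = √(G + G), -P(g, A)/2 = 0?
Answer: -4*√130 ≈ -45.607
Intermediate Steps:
D = -5/2 (D = -15/(2*3) = -½*5 = -5/2 ≈ -2.5000)
P(g, A) = 0 (P(g, A) = -2*0 = 0)
n(l) = 8 + l
Z(G) = -√2*√G/4 (Z(G) = -√(G + G)/4 = -√2*√G/4)
Q(N) = √N (Q(N) = √(N + 0) = √N)
Q(-260)/Z(n(-9)) = √(-260)/((-√2*√(8 - 9)/4)) = (2*I*√65)/((-√2*√(-1)/4)) = (2*I*√65)/((-√2*I/4)) = (2*I*√65)/((-I*√2/4)) = (2*I*√65)*(2*I*√2) = -4*√130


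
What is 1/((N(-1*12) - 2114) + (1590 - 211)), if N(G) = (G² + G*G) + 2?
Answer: -1/445 ≈ -0.0022472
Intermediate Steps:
N(G) = 2 + 2*G² (N(G) = (G² + G²) + 2 = 2*G² + 2 = 2 + 2*G²)
1/((N(-1*12) - 2114) + (1590 - 211)) = 1/(((2 + 2*(-1*12)²) - 2114) + (1590 - 211)) = 1/(((2 + 2*(-12)²) - 2114) + 1379) = 1/(((2 + 2*144) - 2114) + 1379) = 1/(((2 + 288) - 2114) + 1379) = 1/((290 - 2114) + 1379) = 1/(-1824 + 1379) = 1/(-445) = -1/445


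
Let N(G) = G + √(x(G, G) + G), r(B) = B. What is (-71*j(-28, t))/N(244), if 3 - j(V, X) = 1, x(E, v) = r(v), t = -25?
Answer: -71/121 + 71*√122/14762 ≈ -0.53365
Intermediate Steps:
x(E, v) = v
j(V, X) = 2 (j(V, X) = 3 - 1*1 = 3 - 1 = 2)
N(G) = G + √2*√G (N(G) = G + √(G + G) = G + √(2*G) = G + √2*√G)
(-71*j(-28, t))/N(244) = (-71*2)/(244 + √2*√244) = -142/(244 + √2*(2*√61)) = -142/(244 + 2*√122)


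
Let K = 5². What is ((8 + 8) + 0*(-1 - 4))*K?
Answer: 400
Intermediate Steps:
K = 25
((8 + 8) + 0*(-1 - 4))*K = ((8 + 8) + 0*(-1 - 4))*25 = (16 + 0*(-5))*25 = (16 + 0)*25 = 16*25 = 400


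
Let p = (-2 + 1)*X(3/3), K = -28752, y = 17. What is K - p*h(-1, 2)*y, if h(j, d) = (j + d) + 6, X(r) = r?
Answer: -28633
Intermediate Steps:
h(j, d) = 6 + d + j (h(j, d) = (d + j) + 6 = 6 + d + j)
p = -1 (p = (-2 + 1)*(3/3) = -3/3 = -1*1 = -1)
K - p*h(-1, 2)*y = -28752 - (-(6 + 2 - 1))*17 = -28752 - (-1*7)*17 = -28752 - (-7)*17 = -28752 - 1*(-119) = -28752 + 119 = -28633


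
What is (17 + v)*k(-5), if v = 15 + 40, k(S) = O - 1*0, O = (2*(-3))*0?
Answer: 0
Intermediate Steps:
O = 0 (O = -6*0 = 0)
k(S) = 0 (k(S) = 0 - 1*0 = 0 + 0 = 0)
v = 55
(17 + v)*k(-5) = (17 + 55)*0 = 72*0 = 0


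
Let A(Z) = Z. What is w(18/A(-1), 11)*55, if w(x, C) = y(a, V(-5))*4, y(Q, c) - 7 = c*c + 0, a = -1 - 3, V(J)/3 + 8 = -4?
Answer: 286660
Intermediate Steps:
V(J) = -36 (V(J) = -24 + 3*(-4) = -24 - 12 = -36)
a = -4
y(Q, c) = 7 + c**2 (y(Q, c) = 7 + (c*c + 0) = 7 + (c**2 + 0) = 7 + c**2)
w(x, C) = 5212 (w(x, C) = (7 + (-36)**2)*4 = (7 + 1296)*4 = 1303*4 = 5212)
w(18/A(-1), 11)*55 = 5212*55 = 286660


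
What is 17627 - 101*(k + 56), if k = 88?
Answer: 3083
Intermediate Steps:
17627 - 101*(k + 56) = 17627 - 101*(88 + 56) = 17627 - 101*144 = 17627 - 14544 = 3083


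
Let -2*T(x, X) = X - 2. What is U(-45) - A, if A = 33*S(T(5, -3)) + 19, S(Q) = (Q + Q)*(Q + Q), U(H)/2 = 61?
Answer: -722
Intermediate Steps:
U(H) = 122 (U(H) = 2*61 = 122)
T(x, X) = 1 - X/2 (T(x, X) = -(X - 2)/2 = -(-2 + X)/2 = 1 - X/2)
S(Q) = 4*Q**2 (S(Q) = (2*Q)*(2*Q) = 4*Q**2)
A = 844 (A = 33*(4*(1 - 1/2*(-3))**2) + 19 = 33*(4*(1 + 3/2)**2) + 19 = 33*(4*(5/2)**2) + 19 = 33*(4*(25/4)) + 19 = 33*25 + 19 = 825 + 19 = 844)
U(-45) - A = 122 - 1*844 = 122 - 844 = -722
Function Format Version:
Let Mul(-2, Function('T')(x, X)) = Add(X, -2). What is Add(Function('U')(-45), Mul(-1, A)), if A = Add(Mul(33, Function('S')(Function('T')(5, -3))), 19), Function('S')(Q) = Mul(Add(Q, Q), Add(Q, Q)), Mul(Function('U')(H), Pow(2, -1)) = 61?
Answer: -722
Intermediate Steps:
Function('U')(H) = 122 (Function('U')(H) = Mul(2, 61) = 122)
Function('T')(x, X) = Add(1, Mul(Rational(-1, 2), X)) (Function('T')(x, X) = Mul(Rational(-1, 2), Add(X, -2)) = Mul(Rational(-1, 2), Add(-2, X)) = Add(1, Mul(Rational(-1, 2), X)))
Function('S')(Q) = Mul(4, Pow(Q, 2)) (Function('S')(Q) = Mul(Mul(2, Q), Mul(2, Q)) = Mul(4, Pow(Q, 2)))
A = 844 (A = Add(Mul(33, Mul(4, Pow(Add(1, Mul(Rational(-1, 2), -3)), 2))), 19) = Add(Mul(33, Mul(4, Pow(Add(1, Rational(3, 2)), 2))), 19) = Add(Mul(33, Mul(4, Pow(Rational(5, 2), 2))), 19) = Add(Mul(33, Mul(4, Rational(25, 4))), 19) = Add(Mul(33, 25), 19) = Add(825, 19) = 844)
Add(Function('U')(-45), Mul(-1, A)) = Add(122, Mul(-1, 844)) = Add(122, -844) = -722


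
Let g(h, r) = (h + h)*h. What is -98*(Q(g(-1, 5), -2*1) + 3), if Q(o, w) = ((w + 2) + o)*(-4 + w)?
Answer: 882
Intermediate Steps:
g(h, r) = 2*h² (g(h, r) = (2*h)*h = 2*h²)
Q(o, w) = (-4 + w)*(2 + o + w) (Q(o, w) = ((2 + w) + o)*(-4 + w) = (2 + o + w)*(-4 + w) = (-4 + w)*(2 + o + w))
-98*(Q(g(-1, 5), -2*1) + 3) = -98*((-8 + (-2*1)² - 8*(-1)² - (-4) + (2*(-1)²)*(-2*1)) + 3) = -98*((-8 + (-2)² - 8 - 2*(-2) + (2*1)*(-2)) + 3) = -98*((-8 + 4 - 4*2 + 4 + 2*(-2)) + 3) = -98*((-8 + 4 - 8 + 4 - 4) + 3) = -98*(-12 + 3) = -98*(-9) = 882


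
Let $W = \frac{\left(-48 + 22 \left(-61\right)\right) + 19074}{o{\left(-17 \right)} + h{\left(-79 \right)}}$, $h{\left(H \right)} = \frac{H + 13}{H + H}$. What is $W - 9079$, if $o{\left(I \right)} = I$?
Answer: $- \frac{6645263}{655} \approx -10145.0$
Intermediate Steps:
$h{\left(H \right)} = \frac{13 + H}{2 H}$
$W = - \frac{698518}{655}$ ($W = \frac{\left(-48 + 22 \left(-61\right)\right) + 19074}{-17 + \frac{13 - 79}{2 \left(-79\right)}} = \frac{\left(-48 - 1342\right) + 19074}{-17 + \frac{1}{2} \left(- \frac{1}{79}\right) \left(-66\right)} = \frac{-1390 + 19074}{-17 + \frac{33}{79}} = \frac{17684}{- \frac{1310}{79}} = 17684 \left(- \frac{79}{1310}\right) = - \frac{698518}{655} \approx -1066.4$)
$W - 9079 = - \frac{698518}{655} - 9079 = - \frac{6645263}{655}$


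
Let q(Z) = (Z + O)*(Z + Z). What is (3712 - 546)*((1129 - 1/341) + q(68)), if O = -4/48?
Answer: 33572498284/1023 ≈ 3.2818e+7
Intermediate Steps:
O = -1/12 (O = -4*1/48 = -1/12 ≈ -0.083333)
q(Z) = 2*Z*(-1/12 + Z) (q(Z) = (Z - 1/12)*(Z + Z) = (-1/12 + Z)*(2*Z) = 2*Z*(-1/12 + Z))
(3712 - 546)*((1129 - 1/341) + q(68)) = (3712 - 546)*((1129 - 1/341) + (⅙)*68*(-1 + 12*68)) = 3166*((1129 - 1*1/341) + (⅙)*68*(-1 + 816)) = 3166*((1129 - 1/341) + (⅙)*68*815) = 3166*(384988/341 + 27710/3) = 3166*(10604074/1023) = 33572498284/1023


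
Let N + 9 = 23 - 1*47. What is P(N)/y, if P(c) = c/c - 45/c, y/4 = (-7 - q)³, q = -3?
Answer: -13/1408 ≈ -0.0092330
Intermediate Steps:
N = -33 (N = -9 + (23 - 1*47) = -9 + (23 - 47) = -9 - 24 = -33)
y = -256 (y = 4*(-7 - 1*(-3))³ = 4*(-7 + 3)³ = 4*(-4)³ = 4*(-64) = -256)
P(c) = 1 - 45/c
P(N)/y = ((-45 - 33)/(-33))/(-256) = -1/33*(-78)*(-1/256) = (26/11)*(-1/256) = -13/1408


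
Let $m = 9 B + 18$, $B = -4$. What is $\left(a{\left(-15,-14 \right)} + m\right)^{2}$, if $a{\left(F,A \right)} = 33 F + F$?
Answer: $278784$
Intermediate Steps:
$a{\left(F,A \right)} = 34 F$
$m = -18$ ($m = 9 \left(-4\right) + 18 = -36 + 18 = -18$)
$\left(a{\left(-15,-14 \right)} + m\right)^{2} = \left(34 \left(-15\right) - 18\right)^{2} = \left(-510 - 18\right)^{2} = \left(-528\right)^{2} = 278784$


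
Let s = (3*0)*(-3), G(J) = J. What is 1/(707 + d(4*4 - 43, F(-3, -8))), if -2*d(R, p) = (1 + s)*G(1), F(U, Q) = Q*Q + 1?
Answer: 2/1413 ≈ 0.0014154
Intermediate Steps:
F(U, Q) = 1 + Q² (F(U, Q) = Q² + 1 = 1 + Q²)
s = 0 (s = 0*(-3) = 0)
d(R, p) = -½ (d(R, p) = -(1 + 0)/2 = -1/2 = -½*1 = -½)
1/(707 + d(4*4 - 43, F(-3, -8))) = 1/(707 - ½) = 1/(1413/2) = 2/1413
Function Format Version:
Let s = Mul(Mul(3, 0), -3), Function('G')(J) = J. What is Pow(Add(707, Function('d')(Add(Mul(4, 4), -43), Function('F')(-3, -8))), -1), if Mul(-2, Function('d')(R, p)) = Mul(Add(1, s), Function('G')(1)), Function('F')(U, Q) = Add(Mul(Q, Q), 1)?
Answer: Rational(2, 1413) ≈ 0.0014154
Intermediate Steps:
Function('F')(U, Q) = Add(1, Pow(Q, 2)) (Function('F')(U, Q) = Add(Pow(Q, 2), 1) = Add(1, Pow(Q, 2)))
s = 0 (s = Mul(0, -3) = 0)
Function('d')(R, p) = Rational(-1, 2) (Function('d')(R, p) = Mul(Rational(-1, 2), Mul(Add(1, 0), 1)) = Mul(Rational(-1, 2), Mul(1, 1)) = Mul(Rational(-1, 2), 1) = Rational(-1, 2))
Pow(Add(707, Function('d')(Add(Mul(4, 4), -43), Function('F')(-3, -8))), -1) = Pow(Add(707, Rational(-1, 2)), -1) = Pow(Rational(1413, 2), -1) = Rational(2, 1413)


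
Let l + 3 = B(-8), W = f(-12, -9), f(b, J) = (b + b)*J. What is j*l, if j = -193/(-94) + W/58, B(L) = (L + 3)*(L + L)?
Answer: 1212673/2726 ≈ 444.85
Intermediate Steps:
f(b, J) = 2*J*b (f(b, J) = (2*b)*J = 2*J*b)
W = 216 (W = 2*(-9)*(-12) = 216)
B(L) = 2*L*(3 + L) (B(L) = (3 + L)*(2*L) = 2*L*(3 + L))
l = 77 (l = -3 + 2*(-8)*(3 - 8) = -3 + 2*(-8)*(-5) = -3 + 80 = 77)
j = 15749/2726 (j = -193/(-94) + 216/58 = -193*(-1/94) + 216*(1/58) = 193/94 + 108/29 = 15749/2726 ≈ 5.7773)
j*l = (15749/2726)*77 = 1212673/2726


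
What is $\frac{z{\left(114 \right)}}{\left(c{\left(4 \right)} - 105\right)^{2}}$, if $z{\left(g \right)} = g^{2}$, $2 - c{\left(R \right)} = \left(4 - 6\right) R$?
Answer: $\frac{36}{25} \approx 1.44$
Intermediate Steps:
$c{\left(R \right)} = 2 + 2 R$ ($c{\left(R \right)} = 2 - \left(4 - 6\right) R = 2 - - 2 R = 2 + 2 R$)
$\frac{z{\left(114 \right)}}{\left(c{\left(4 \right)} - 105\right)^{2}} = \frac{114^{2}}{\left(\left(2 + 2 \cdot 4\right) - 105\right)^{2}} = \frac{12996}{\left(\left(2 + 8\right) - 105\right)^{2}} = \frac{12996}{\left(10 - 105\right)^{2}} = \frac{12996}{\left(-95\right)^{2}} = \frac{12996}{9025} = 12996 \cdot \frac{1}{9025} = \frac{36}{25}$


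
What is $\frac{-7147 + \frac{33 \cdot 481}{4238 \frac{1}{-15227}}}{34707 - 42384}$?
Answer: $\frac{20922089}{2502702} \approx 8.3598$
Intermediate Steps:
$\frac{-7147 + \frac{33 \cdot 481}{4238 \frac{1}{-15227}}}{34707 - 42384} = \frac{-7147 + \frac{15873}{4238 \left(- \frac{1}{15227}\right)}}{-7677} = \left(-7147 + \frac{15873}{- \frac{4238}{15227}}\right) \left(- \frac{1}{7677}\right) = \left(-7147 + 15873 \left(- \frac{15227}{4238}\right)\right) \left(- \frac{1}{7677}\right) = \left(-7147 - \frac{18592167}{326}\right) \left(- \frac{1}{7677}\right) = \left(- \frac{20922089}{326}\right) \left(- \frac{1}{7677}\right) = \frac{20922089}{2502702}$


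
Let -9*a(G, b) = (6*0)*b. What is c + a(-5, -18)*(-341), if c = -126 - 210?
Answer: -336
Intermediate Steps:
c = -336
a(G, b) = 0 (a(G, b) = -6*0*b/9 = -0*b = -1/9*0 = 0)
c + a(-5, -18)*(-341) = -336 + 0*(-341) = -336 + 0 = -336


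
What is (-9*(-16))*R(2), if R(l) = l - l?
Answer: 0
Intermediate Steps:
R(l) = 0
(-9*(-16))*R(2) = -9*(-16)*0 = 144*0 = 0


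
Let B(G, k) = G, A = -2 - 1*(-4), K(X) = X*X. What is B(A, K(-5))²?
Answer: 4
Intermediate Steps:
K(X) = X²
A = 2 (A = -2 + 4 = 2)
B(A, K(-5))² = 2² = 4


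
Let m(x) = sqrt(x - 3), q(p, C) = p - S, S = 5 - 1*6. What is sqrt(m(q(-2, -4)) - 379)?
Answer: sqrt(-379 + 2*I) ≈ 0.05137 + 19.468*I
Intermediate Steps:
S = -1 (S = 5 - 6 = -1)
q(p, C) = 1 + p (q(p, C) = p - 1*(-1) = p + 1 = 1 + p)
m(x) = sqrt(-3 + x)
sqrt(m(q(-2, -4)) - 379) = sqrt(sqrt(-3 + (1 - 2)) - 379) = sqrt(sqrt(-3 - 1) - 379) = sqrt(sqrt(-4) - 379) = sqrt(2*I - 379) = sqrt(-379 + 2*I)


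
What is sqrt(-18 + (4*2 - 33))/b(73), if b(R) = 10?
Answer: I*sqrt(43)/10 ≈ 0.65574*I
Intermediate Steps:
sqrt(-18 + (4*2 - 33))/b(73) = sqrt(-18 + (4*2 - 33))/10 = sqrt(-18 + (8 - 33))*(1/10) = sqrt(-18 - 25)*(1/10) = sqrt(-43)*(1/10) = (I*sqrt(43))*(1/10) = I*sqrt(43)/10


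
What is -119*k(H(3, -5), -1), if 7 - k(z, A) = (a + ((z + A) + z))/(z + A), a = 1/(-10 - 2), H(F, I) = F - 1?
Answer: -5831/12 ≈ -485.92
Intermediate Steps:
H(F, I) = -1 + F
a = -1/12 (a = 1/(-12) = -1/12 ≈ -0.083333)
k(z, A) = 7 - (-1/12 + A + 2*z)/(A + z) (k(z, A) = 7 - (-1/12 + ((z + A) + z))/(z + A) = 7 - (-1/12 + ((A + z) + z))/(A + z) = 7 - (-1/12 + (A + 2*z))/(A + z) = 7 - (-1/12 + A + 2*z)/(A + z))
-119*k(H(3, -5), -1) = -119*(1/12 + 5*(-1 + 3) + 6*(-1))/(-1 + (-1 + 3)) = -119*(1/12 + 5*2 - 6)/(-1 + 2) = -119*(1/12 + 10 - 6)/1 = -119*49/12 = -5831/12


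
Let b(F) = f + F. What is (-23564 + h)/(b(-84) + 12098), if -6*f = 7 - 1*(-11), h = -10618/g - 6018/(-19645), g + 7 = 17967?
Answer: -831404995613/423777146620 ≈ -1.9619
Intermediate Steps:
g = 17960 (g = -7 + 17967 = 17960)
h = -10050733/35282420 (h = -10618/17960 - 6018/(-19645) = -10618*1/17960 - 6018*(-1/19645) = -5309/8980 + 6018/19645 = -10050733/35282420 ≈ -0.28487)
f = -3 (f = -(7 - 1*(-11))/6 = -(7 + 11)/6 = -⅙*18 = -3)
b(F) = -3 + F
(-23564 + h)/(b(-84) + 12098) = (-23564 - 10050733/35282420)/((-3 - 84) + 12098) = -831404995613/(35282420*(-87 + 12098)) = -831404995613/35282420/12011 = -831404995613/35282420*1/12011 = -831404995613/423777146620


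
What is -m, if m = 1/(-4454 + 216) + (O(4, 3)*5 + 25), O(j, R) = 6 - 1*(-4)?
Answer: -317849/4238 ≈ -75.000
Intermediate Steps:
O(j, R) = 10 (O(j, R) = 6 + 4 = 10)
m = 317849/4238 (m = 1/(-4454 + 216) + (10*5 + 25) = 1/(-4238) + (50 + 25) = -1/4238 + 75 = 317849/4238 ≈ 75.000)
-m = -1*317849/4238 = -317849/4238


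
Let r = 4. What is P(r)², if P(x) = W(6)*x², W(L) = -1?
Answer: 256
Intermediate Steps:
P(x) = -x²
P(r)² = (-1*4²)² = (-1*16)² = (-16)² = 256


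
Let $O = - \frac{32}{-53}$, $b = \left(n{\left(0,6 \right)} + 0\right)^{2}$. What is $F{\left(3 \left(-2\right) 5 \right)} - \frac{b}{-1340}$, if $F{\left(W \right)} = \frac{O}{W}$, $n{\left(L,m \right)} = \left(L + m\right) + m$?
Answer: $\frac{4652}{53265} \approx 0.087337$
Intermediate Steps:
$n{\left(L,m \right)} = L + 2 m$
$b = 144$ ($b = \left(\left(0 + 2 \cdot 6\right) + 0\right)^{2} = \left(\left(0 + 12\right) + 0\right)^{2} = \left(12 + 0\right)^{2} = 12^{2} = 144$)
$O = \frac{32}{53}$ ($O = \left(-32\right) \left(- \frac{1}{53}\right) = \frac{32}{53} \approx 0.60377$)
$F{\left(W \right)} = \frac{32}{53 W}$
$F{\left(3 \left(-2\right) 5 \right)} - \frac{b}{-1340} = \frac{32}{53 \cdot 3 \left(-2\right) 5} - \frac{144}{-1340} = \frac{32}{53 \left(\left(-6\right) 5\right)} - 144 \left(- \frac{1}{1340}\right) = \frac{32}{53 \left(-30\right)} - - \frac{36}{335} = \frac{32}{53} \left(- \frac{1}{30}\right) + \frac{36}{335} = - \frac{16}{795} + \frac{36}{335} = \frac{4652}{53265}$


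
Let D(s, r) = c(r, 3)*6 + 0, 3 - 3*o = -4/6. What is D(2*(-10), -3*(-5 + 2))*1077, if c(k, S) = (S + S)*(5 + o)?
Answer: 241248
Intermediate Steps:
o = 11/9 (o = 1 - (-4)/(3*6) = 1 - ⅓*(-⅔) = 1 + 2/9 = 11/9 ≈ 1.2222)
c(k, S) = 112*S/9 (c(k, S) = (S + S)*(5 + 11/9) = (2*S)*(56/9) = 112*S/9)
D(s, r) = 224 (D(s, r) = ((112/9)*3)*6 + 0 = (112/3)*6 + 0 = 224 + 0 = 224)
D(2*(-10), -3*(-5 + 2))*1077 = 224*1077 = 241248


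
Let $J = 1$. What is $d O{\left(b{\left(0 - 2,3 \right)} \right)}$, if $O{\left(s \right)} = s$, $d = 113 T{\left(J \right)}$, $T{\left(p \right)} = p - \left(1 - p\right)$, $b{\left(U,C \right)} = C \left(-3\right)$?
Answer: $-1017$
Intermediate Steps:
$b{\left(U,C \right)} = - 3 C$
$T{\left(p \right)} = -1 + 2 p$ ($T{\left(p \right)} = p + \left(-1 + p\right) = -1 + 2 p$)
$d = 113$ ($d = 113 \left(-1 + 2 \cdot 1\right) = 113 \left(-1 + 2\right) = 113 \cdot 1 = 113$)
$d O{\left(b{\left(0 - 2,3 \right)} \right)} = 113 \left(\left(-3\right) 3\right) = 113 \left(-9\right) = -1017$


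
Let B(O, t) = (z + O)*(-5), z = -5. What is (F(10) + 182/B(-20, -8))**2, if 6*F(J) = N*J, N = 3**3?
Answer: 33721249/15625 ≈ 2158.2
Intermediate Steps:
B(O, t) = 25 - 5*O (B(O, t) = (-5 + O)*(-5) = 25 - 5*O)
N = 27
F(J) = 9*J/2 (F(J) = (27*J)/6 = 9*J/2)
(F(10) + 182/B(-20, -8))**2 = ((9/2)*10 + 182/(25 - 5*(-20)))**2 = (45 + 182/(25 + 100))**2 = (45 + 182/125)**2 = (5807/125)**2 = 33721249/15625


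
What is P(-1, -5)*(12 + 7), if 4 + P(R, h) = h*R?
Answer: 19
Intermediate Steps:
P(R, h) = -4 + R*h (P(R, h) = -4 + h*R = -4 + R*h)
P(-1, -5)*(12 + 7) = (-4 - 1*(-5))*(12 + 7) = (-4 + 5)*19 = 1*19 = 19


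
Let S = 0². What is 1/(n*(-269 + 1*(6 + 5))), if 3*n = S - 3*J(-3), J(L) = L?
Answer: -1/774 ≈ -0.0012920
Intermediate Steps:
S = 0
n = 3 (n = (0 - 3*(-3))/3 = (0 + 9)/3 = (⅓)*9 = 3)
1/(n*(-269 + 1*(6 + 5))) = 1/(3*(-269 + 1*(6 + 5))) = 1/(3*(-269 + 1*11)) = 1/(3*(-269 + 11)) = 1/(3*(-258)) = 1/(-774) = -1/774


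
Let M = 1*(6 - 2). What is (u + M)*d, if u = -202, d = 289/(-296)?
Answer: 28611/148 ≈ 193.32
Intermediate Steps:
d = -289/296 (d = 289*(-1/296) = -289/296 ≈ -0.97635)
M = 4 (M = 1*4 = 4)
(u + M)*d = (-202 + 4)*(-289/296) = -198*(-289/296) = 28611/148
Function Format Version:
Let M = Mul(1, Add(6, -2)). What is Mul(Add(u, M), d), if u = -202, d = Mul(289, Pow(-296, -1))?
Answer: Rational(28611, 148) ≈ 193.32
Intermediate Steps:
d = Rational(-289, 296) (d = Mul(289, Rational(-1, 296)) = Rational(-289, 296) ≈ -0.97635)
M = 4 (M = Mul(1, 4) = 4)
Mul(Add(u, M), d) = Mul(Add(-202, 4), Rational(-289, 296)) = Mul(-198, Rational(-289, 296)) = Rational(28611, 148)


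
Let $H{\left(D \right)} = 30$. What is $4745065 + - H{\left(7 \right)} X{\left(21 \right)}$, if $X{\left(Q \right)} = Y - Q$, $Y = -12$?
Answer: $4746055$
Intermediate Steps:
$X{\left(Q \right)} = -12 - Q$
$4745065 + - H{\left(7 \right)} X{\left(21 \right)} = 4745065 + \left(-1\right) 30 \left(-12 - 21\right) = 4745065 - 30 \left(-12 - 21\right) = 4745065 - -990 = 4745065 + 990 = 4746055$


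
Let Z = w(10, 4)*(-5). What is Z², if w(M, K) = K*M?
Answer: 40000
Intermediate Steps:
Z = -200 (Z = (4*10)*(-5) = 40*(-5) = -200)
Z² = (-200)² = 40000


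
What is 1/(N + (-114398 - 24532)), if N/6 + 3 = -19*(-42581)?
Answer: 1/4715286 ≈ 2.1208e-7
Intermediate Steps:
N = 4854216 (N = -18 + 6*(-19*(-42581)) = -18 + 6*809039 = -18 + 4854234 = 4854216)
1/(N + (-114398 - 24532)) = 1/(4854216 + (-114398 - 24532)) = 1/(4854216 - 138930) = 1/4715286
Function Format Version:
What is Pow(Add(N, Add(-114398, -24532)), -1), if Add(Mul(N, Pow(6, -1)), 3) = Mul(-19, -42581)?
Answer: Rational(1, 4715286) ≈ 2.1208e-7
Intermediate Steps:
N = 4854216 (N = Add(-18, Mul(6, Mul(-19, -42581))) = Add(-18, Mul(6, 809039)) = Add(-18, 4854234) = 4854216)
Pow(Add(N, Add(-114398, -24532)), -1) = Pow(Add(4854216, Add(-114398, -24532)), -1) = Pow(Add(4854216, -138930), -1) = Pow(4715286, -1) = Rational(1, 4715286)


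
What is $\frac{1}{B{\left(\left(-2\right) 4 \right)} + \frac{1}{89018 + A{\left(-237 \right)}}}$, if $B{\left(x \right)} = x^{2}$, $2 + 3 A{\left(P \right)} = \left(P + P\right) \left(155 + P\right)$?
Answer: $\frac{305920}{19578883} \approx 0.015625$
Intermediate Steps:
$A{\left(P \right)} = - \frac{2}{3} + \frac{2 P \left(155 + P\right)}{3}$ ($A{\left(P \right)} = - \frac{2}{3} + \frac{\left(P + P\right) \left(155 + P\right)}{3} = - \frac{2}{3} + \frac{2 P \left(155 + P\right)}{3}$)
$\frac{1}{B{\left(\left(-2\right) 4 \right)} + \frac{1}{89018 + A{\left(-237 \right)}}} = \frac{1}{\left(\left(-2\right) 4\right)^{2} + \frac{1}{89018 + \left(- \frac{2}{3} + \frac{2 \left(-237\right)^{2}}{3} + \frac{310}{3} \left(-237\right)\right)}} = \frac{1}{\left(-8\right)^{2} + \frac{1}{89018 - - \frac{38866}{3}}} = \frac{1}{64 + \frac{1}{89018 - - \frac{38866}{3}}} = \frac{1}{64 + \frac{1}{89018 + \frac{38866}{3}}} = \frac{1}{64 + \frac{1}{\frac{305920}{3}}} = \frac{1}{64 + \frac{3}{305920}} = \frac{1}{\frac{19578883}{305920}} = \frac{305920}{19578883}$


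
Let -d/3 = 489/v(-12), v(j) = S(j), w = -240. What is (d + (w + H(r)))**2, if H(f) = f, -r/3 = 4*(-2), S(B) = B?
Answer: 140625/16 ≈ 8789.1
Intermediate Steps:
v(j) = j
r = 24 (r = -12*(-2) = -3*(-8) = 24)
d = 489/4 (d = -1467/(-12) = -1467*(-1)/12 = -3*(-163/4) = 489/4 ≈ 122.25)
(d + (w + H(r)))**2 = (489/4 + (-240 + 24))**2 = (489/4 - 216)**2 = (-375/4)**2 = 140625/16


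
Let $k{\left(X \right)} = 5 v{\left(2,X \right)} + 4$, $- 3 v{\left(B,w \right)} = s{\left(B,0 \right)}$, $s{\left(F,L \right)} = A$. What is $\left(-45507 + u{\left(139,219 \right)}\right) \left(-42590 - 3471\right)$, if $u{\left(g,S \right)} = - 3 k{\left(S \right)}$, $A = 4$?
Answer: $2095729439$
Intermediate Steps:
$s{\left(F,L \right)} = 4$
$v{\left(B,w \right)} = - \frac{4}{3}$ ($v{\left(B,w \right)} = \left(- \frac{1}{3}\right) 4 = - \frac{4}{3}$)
$k{\left(X \right)} = - \frac{8}{3}$ ($k{\left(X \right)} = 5 \left(- \frac{4}{3}\right) + 4 = - \frac{20}{3} + 4 = - \frac{8}{3}$)
$u{\left(g,S \right)} = 8$ ($u{\left(g,S \right)} = \left(-3\right) \left(- \frac{8}{3}\right) = 8$)
$\left(-45507 + u{\left(139,219 \right)}\right) \left(-42590 - 3471\right) = \left(-45507 + 8\right) \left(-42590 - 3471\right) = \left(-45499\right) \left(-46061\right) = 2095729439$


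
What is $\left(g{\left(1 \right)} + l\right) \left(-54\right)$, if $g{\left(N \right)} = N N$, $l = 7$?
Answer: $-432$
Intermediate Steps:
$g{\left(N \right)} = N^{2}$
$\left(g{\left(1 \right)} + l\right) \left(-54\right) = \left(1^{2} + 7\right) \left(-54\right) = \left(1 + 7\right) \left(-54\right) = 8 \left(-54\right) = -432$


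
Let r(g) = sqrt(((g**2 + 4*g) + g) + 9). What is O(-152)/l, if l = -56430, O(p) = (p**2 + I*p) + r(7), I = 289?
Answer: 548/1485 - sqrt(93)/56430 ≈ 0.36885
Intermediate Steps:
r(g) = sqrt(9 + g**2 + 5*g) (r(g) = sqrt((g**2 + 5*g) + 9) = sqrt(9 + g**2 + 5*g))
O(p) = sqrt(93) + p**2 + 289*p (O(p) = (p**2 + 289*p) + sqrt(9 + 7**2 + 5*7) = (p**2 + 289*p) + sqrt(9 + 49 + 35) = (p**2 + 289*p) + sqrt(93) = sqrt(93) + p**2 + 289*p)
O(-152)/l = (sqrt(93) + (-152)**2 + 289*(-152))/(-56430) = (sqrt(93) + 23104 - 43928)*(-1/56430) = (-20824 + sqrt(93))*(-1/56430) = 548/1485 - sqrt(93)/56430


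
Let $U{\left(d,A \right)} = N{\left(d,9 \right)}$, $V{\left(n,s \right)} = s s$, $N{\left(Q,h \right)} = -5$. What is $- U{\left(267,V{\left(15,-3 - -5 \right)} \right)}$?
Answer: $5$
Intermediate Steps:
$V{\left(n,s \right)} = s^{2}$
$U{\left(d,A \right)} = -5$
$- U{\left(267,V{\left(15,-3 - -5 \right)} \right)} = \left(-1\right) \left(-5\right) = 5$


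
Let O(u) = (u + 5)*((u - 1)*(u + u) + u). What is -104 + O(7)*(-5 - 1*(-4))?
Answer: -1196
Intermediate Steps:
O(u) = (5 + u)*(u + 2*u*(-1 + u)) (O(u) = (5 + u)*((-1 + u)*(2*u) + u) = (5 + u)*(2*u*(-1 + u) + u) = (5 + u)*(u + 2*u*(-1 + u)))
-104 + O(7)*(-5 - 1*(-4)) = -104 + (7*(-5 + 2*7**2 + 9*7))*(-5 - 1*(-4)) = -104 + (7*(-5 + 2*49 + 63))*(-5 + 4) = -104 + (7*(-5 + 98 + 63))*(-1) = -104 + (7*156)*(-1) = -104 + 1092*(-1) = -104 - 1092 = -1196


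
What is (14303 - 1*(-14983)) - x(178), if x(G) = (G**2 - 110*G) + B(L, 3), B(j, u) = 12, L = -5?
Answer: 17170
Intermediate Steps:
x(G) = 12 + G**2 - 110*G (x(G) = (G**2 - 110*G) + 12 = 12 + G**2 - 110*G)
(14303 - 1*(-14983)) - x(178) = (14303 - 1*(-14983)) - (12 + 178**2 - 110*178) = (14303 + 14983) - (12 + 31684 - 19580) = 29286 - 1*12116 = 29286 - 12116 = 17170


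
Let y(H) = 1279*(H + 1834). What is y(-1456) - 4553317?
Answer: -4069855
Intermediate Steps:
y(H) = 2345686 + 1279*H (y(H) = 1279*(1834 + H) = 2345686 + 1279*H)
y(-1456) - 4553317 = (2345686 + 1279*(-1456)) - 4553317 = (2345686 - 1862224) - 4553317 = 483462 - 4553317 = -4069855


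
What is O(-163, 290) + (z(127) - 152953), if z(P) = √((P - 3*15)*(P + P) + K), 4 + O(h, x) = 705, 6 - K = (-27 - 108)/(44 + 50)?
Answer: -152252 + √184101914/94 ≈ -1.5211e+5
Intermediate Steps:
K = 699/94 (K = 6 - (-27 - 108)/(44 + 50) = 6 - (-135)/94 = 6 - 1*(-135/94) = 6 + 135/94 = 699/94 ≈ 7.4362)
O(h, x) = 701 (O(h, x) = -4 + 705 = 701)
z(P) = √(699/94 + 2*P*(-45 + P)) (z(P) = √((P - 3*15)*(P + P) + 699/94) = √((P - 45)*(2*P) + 699/94) = √((-45 + P)*(2*P) + 699/94) = √(2*P*(-45 + P) + 699/94) = √(699/94 + 2*P*(-45 + P)))
O(-163, 290) + (z(127) - 152953) = 701 + (√(65706 - 795240*127 + 17672*127²)/94 - 152953) = 701 + (√(65706 - 100995480 + 17672*16129)/94 - 152953) = 701 + (√(65706 - 100995480 + 285031688)/94 - 152953) = 701 + (√184101914/94 - 152953) = 701 + (-152953 + √184101914/94) = -152252 + √184101914/94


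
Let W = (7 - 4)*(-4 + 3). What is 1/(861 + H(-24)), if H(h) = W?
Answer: 1/858 ≈ 0.0011655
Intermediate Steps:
W = -3 (W = 3*(-1) = -3)
H(h) = -3
1/(861 + H(-24)) = 1/(861 - 3) = 1/858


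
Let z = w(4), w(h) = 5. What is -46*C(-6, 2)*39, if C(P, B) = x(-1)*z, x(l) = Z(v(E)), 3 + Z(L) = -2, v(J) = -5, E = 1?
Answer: 44850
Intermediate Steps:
z = 5
Z(L) = -5 (Z(L) = -3 - 2 = -5)
x(l) = -5
C(P, B) = -25 (C(P, B) = -5*5 = -25)
-46*C(-6, 2)*39 = -46*(-25)*39 = 1150*39 = 44850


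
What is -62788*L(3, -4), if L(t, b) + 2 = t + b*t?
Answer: 690668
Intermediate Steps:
L(t, b) = -2 + t + b*t (L(t, b) = -2 + (t + b*t) = -2 + t + b*t)
-62788*L(3, -4) = -62788*(-2 + 3 - 4*3) = -62788*(-2 + 3 - 12) = -62788*(-11) = 690668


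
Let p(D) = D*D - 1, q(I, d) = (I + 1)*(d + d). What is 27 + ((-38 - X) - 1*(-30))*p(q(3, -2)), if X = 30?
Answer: -9663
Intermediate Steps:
q(I, d) = 2*d*(1 + I) (q(I, d) = (1 + I)*(2*d) = 2*d*(1 + I))
p(D) = -1 + D**2 (p(D) = D**2 - 1 = -1 + D**2)
27 + ((-38 - X) - 1*(-30))*p(q(3, -2)) = 27 + ((-38 - 1*30) - 1*(-30))*(-1 + (2*(-2)*(1 + 3))**2) = 27 + ((-38 - 30) + 30)*(-1 + (2*(-2)*4)**2) = 27 + (-68 + 30)*(-1 + (-16)**2) = 27 - 38*(-1 + 256) = 27 - 38*255 = 27 - 9690 = -9663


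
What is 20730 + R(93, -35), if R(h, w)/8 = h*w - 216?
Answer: -7038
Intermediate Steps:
R(h, w) = -1728 + 8*h*w (R(h, w) = 8*(h*w - 216) = 8*(-216 + h*w) = -1728 + 8*h*w)
20730 + R(93, -35) = 20730 + (-1728 + 8*93*(-35)) = 20730 + (-1728 - 26040) = 20730 - 27768 = -7038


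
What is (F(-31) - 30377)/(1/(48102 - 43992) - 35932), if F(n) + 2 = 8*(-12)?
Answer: 125252250/147680519 ≈ 0.84813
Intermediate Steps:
F(n) = -98 (F(n) = -2 + 8*(-12) = -2 - 96 = -98)
(F(-31) - 30377)/(1/(48102 - 43992) - 35932) = (-98 - 30377)/(1/(48102 - 43992) - 35932) = -30475/(1/4110 - 35932) = -30475/(-147680519/4110) = -30475*(-4110/147680519) = 125252250/147680519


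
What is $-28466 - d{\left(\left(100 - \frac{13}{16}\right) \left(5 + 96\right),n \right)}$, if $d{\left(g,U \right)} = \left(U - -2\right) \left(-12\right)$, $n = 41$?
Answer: $-27950$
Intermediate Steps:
$d{\left(g,U \right)} = -24 - 12 U$ ($d{\left(g,U \right)} = \left(U + 2\right) \left(-12\right) = \left(2 + U\right) \left(-12\right) = -24 - 12 U$)
$-28466 - d{\left(\left(100 - \frac{13}{16}\right) \left(5 + 96\right),n \right)} = -28466 - \left(-24 - 492\right) = -28466 - -516 = -28466 + 516 = -27950$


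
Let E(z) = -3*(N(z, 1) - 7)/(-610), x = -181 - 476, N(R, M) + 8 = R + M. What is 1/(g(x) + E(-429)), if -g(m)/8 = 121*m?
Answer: 610/387944031 ≈ 1.5724e-6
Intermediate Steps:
N(R, M) = -8 + M + R (N(R, M) = -8 + (R + M) = -8 + (M + R) = -8 + M + R)
x = -657
E(z) = -21/305 + 3*z/610 (E(z) = -3*((-8 + 1 + z) - 7)/(-610) = -3*((-7 + z) - 7)*(-1/610) = -3*(-14 + z)*(-1/610) = (42 - 3*z)*(-1/610) = -21/305 + 3*z/610)
g(m) = -968*m
1/(g(x) + E(-429)) = 1/(-968*(-657) + (-21/305 + (3/610)*(-429))) = 1/(635976 + (-21/305 - 1287/610)) = 1/(635976 - 1329/610) = 1/(387944031/610) = 610/387944031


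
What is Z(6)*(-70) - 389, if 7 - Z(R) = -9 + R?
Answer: -1089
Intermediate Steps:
Z(R) = 16 - R (Z(R) = 7 - (-9 + R) = 7 + (9 - R) = 16 - R)
Z(6)*(-70) - 389 = (16 - 1*6)*(-70) - 389 = (16 - 6)*(-70) - 389 = 10*(-70) - 389 = -700 - 389 = -1089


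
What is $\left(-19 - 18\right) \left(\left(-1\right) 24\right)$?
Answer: $888$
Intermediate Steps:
$\left(-19 - 18\right) \left(\left(-1\right) 24\right) = \left(-37\right) \left(-24\right) = 888$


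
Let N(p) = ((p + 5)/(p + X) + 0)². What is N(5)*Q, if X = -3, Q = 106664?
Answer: 2666600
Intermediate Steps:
N(p) = (5 + p)²/(-3 + p)² (N(p) = ((p + 5)/(p - 3) + 0)² = ((5 + p)/(-3 + p) + 0)² = ((5 + p)/(-3 + p))² = (5 + p)²/(-3 + p)²)
N(5)*Q = ((5 + 5)²/(-3 + 5)²)*106664 = (10²/2²)*106664 = ((¼)*100)*106664 = 25*106664 = 2666600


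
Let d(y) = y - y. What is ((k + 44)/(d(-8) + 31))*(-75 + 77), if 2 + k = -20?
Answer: 44/31 ≈ 1.4194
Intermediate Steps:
k = -22 (k = -2 - 20 = -22)
d(y) = 0
((k + 44)/(d(-8) + 31))*(-75 + 77) = ((-22 + 44)/(0 + 31))*(-75 + 77) = (22/31)*2 = 44/31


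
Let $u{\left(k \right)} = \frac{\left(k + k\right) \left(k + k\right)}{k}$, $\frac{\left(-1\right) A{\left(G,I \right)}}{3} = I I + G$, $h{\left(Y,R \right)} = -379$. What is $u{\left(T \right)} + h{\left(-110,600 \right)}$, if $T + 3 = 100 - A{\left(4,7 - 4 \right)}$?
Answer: $165$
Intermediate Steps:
$A{\left(G,I \right)} = - 3 G - 3 I^{2}$ ($A{\left(G,I \right)} = - 3 \left(I I + G\right) = - 3 \left(I^{2} + G\right) = - 3 \left(G + I^{2}\right) = - 3 G - 3 I^{2}$)
$T = 136$ ($T = -3 - \left(-100 - 12 - 3 \left(7 - 4\right)^{2}\right) = -3 + \left(100 - \left(-12 - 3 \left(7 - 4\right)^{2}\right)\right) = -3 + \left(100 - \left(-12 - 3 \cdot 3^{2}\right)\right) = -3 + \left(100 - \left(-12 - 27\right)\right) = -3 + \left(100 - -39\right) = -3 + \left(100 + 39\right) = -3 + 139 = 136$)
$u{\left(k \right)} = 4 k$ ($u{\left(k \right)} = \frac{2 k 2 k}{k} = \frac{4 k^{2}}{k} = 4 k$)
$u{\left(T \right)} + h{\left(-110,600 \right)} = 4 \cdot 136 - 379 = 544 - 379 = 165$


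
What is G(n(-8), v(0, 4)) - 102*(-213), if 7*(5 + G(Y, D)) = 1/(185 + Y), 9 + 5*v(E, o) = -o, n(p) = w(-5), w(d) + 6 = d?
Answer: 26456179/1218 ≈ 21721.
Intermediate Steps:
w(d) = -6 + d
n(p) = -11 (n(p) = -6 - 5 = -11)
v(E, o) = -9/5 - o/5 (v(E, o) = -9/5 + (-o)/5 = -9/5 - o/5)
G(Y, D) = -5 + 1/(7*(185 + Y))
G(n(-8), v(0, 4)) - 102*(-213) = (-6474 - 35*(-11))/(7*(185 - 11)) - 102*(-213) = (⅐)*(-6474 + 385)/174 + 21726 = (⅐)*(1/174)*(-6089) + 21726 = -6089/1218 + 21726 = 26456179/1218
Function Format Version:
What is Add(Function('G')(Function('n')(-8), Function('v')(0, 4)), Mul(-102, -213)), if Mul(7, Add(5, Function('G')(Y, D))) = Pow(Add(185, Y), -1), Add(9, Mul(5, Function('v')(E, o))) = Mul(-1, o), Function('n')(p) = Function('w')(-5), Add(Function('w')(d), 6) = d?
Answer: Rational(26456179, 1218) ≈ 21721.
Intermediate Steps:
Function('w')(d) = Add(-6, d)
Function('n')(p) = -11 (Function('n')(p) = Add(-6, -5) = -11)
Function('v')(E, o) = Add(Rational(-9, 5), Mul(Rational(-1, 5), o)) (Function('v')(E, o) = Add(Rational(-9, 5), Mul(Rational(1, 5), Mul(-1, o))) = Add(Rational(-9, 5), Mul(Rational(-1, 5), o)))
Function('G')(Y, D) = Add(-5, Mul(Rational(1, 7), Pow(Add(185, Y), -1)))
Add(Function('G')(Function('n')(-8), Function('v')(0, 4)), Mul(-102, -213)) = Add(Mul(Rational(1, 7), Pow(Add(185, -11), -1), Add(-6474, Mul(-35, -11))), Mul(-102, -213)) = Add(Mul(Rational(1, 7), Pow(174, -1), Add(-6474, 385)), 21726) = Add(Mul(Rational(1, 7), Rational(1, 174), -6089), 21726) = Add(Rational(-6089, 1218), 21726) = Rational(26456179, 1218)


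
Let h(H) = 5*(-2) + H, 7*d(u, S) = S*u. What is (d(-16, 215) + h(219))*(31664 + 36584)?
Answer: -134926296/7 ≈ -1.9275e+7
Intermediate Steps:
d(u, S) = S*u/7 (d(u, S) = (S*u)/7 = S*u/7)
h(H) = -10 + H
(d(-16, 215) + h(219))*(31664 + 36584) = ((1/7)*215*(-16) + (-10 + 219))*(31664 + 36584) = (-3440/7 + 209)*68248 = -1977/7*68248 = -134926296/7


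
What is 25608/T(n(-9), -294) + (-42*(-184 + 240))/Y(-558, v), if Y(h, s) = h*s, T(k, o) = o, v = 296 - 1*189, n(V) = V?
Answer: -42451660/487599 ≈ -87.063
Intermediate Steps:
v = 107 (v = 296 - 189 = 107)
25608/T(n(-9), -294) + (-42*(-184 + 240))/Y(-558, v) = 25608/(-294) + (-42*(-184 + 240))/((-558*107)) = 25608*(-1/294) - 42*56/(-59706) = -4268/49 - 2352*(-1/59706) = -4268/49 + 392/9951 = -42451660/487599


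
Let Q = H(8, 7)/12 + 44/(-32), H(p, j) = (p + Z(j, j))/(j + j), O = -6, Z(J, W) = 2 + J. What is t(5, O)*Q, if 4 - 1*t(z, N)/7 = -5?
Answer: -321/4 ≈ -80.250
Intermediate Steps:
H(p, j) = (2 + j + p)/(2*j) (H(p, j) = (p + (2 + j))/(j + j) = (2 + j + p)/((2*j)) = (2 + j + p)*(1/(2*j)) = (2 + j + p)/(2*j))
t(z, N) = 63 (t(z, N) = 28 - 7*(-5) = 28 + 35 = 63)
Q = -107/84 (Q = ((1/2)*(2 + 7 + 8)/7)/12 + 44/(-32) = ((1/2)*(1/7)*17)*(1/12) + 44*(-1/32) = (17/14)*(1/12) - 11/8 = 17/168 - 11/8 = -107/84 ≈ -1.2738)
t(5, O)*Q = 63*(-107/84) = -321/4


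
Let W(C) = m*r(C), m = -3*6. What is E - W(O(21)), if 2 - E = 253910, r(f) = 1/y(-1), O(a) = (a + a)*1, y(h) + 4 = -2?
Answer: -253911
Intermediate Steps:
y(h) = -6 (y(h) = -4 - 2 = -6)
O(a) = 2*a (O(a) = (2*a)*1 = 2*a)
r(f) = -⅙ (r(f) = 1/(-6) = -⅙)
E = -253908 (E = 2 - 1*253910 = 2 - 253910 = -253908)
m = -18
W(C) = 3 (W(C) = -18*(-⅙) = 3)
E - W(O(21)) = -253908 - 1*3 = -253908 - 3 = -253911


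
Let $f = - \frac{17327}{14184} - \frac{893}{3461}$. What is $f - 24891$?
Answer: $- \frac{1221992335243}{49090824} \approx -24892.0$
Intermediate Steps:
$f = - \frac{72635059}{49090824}$ ($f = \left(-17327\right) \frac{1}{14184} - \frac{893}{3461} = - \frac{17327}{14184} - \frac{893}{3461} = - \frac{72635059}{49090824} \approx -1.4796$)
$f - 24891 = - \frac{72635059}{49090824} - 24891 = - \frac{1221992335243}{49090824}$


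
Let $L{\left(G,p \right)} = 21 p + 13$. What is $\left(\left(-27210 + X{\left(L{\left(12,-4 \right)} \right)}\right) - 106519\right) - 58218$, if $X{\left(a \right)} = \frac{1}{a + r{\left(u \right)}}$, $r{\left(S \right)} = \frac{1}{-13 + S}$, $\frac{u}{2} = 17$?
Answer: $- \frac{286001051}{1490} \approx -1.9195 \cdot 10^{5}$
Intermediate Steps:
$u = 34$ ($u = 2 \cdot 17 = 34$)
$L{\left(G,p \right)} = 13 + 21 p$
$X{\left(a \right)} = \frac{1}{\frac{1}{21} + a}$ ($X{\left(a \right)} = \frac{1}{a + \frac{1}{-13 + 34}} = \frac{1}{a + \frac{1}{21}} = \frac{1}{\frac{1}{21} + a}$)
$\left(\left(-27210 + X{\left(L{\left(12,-4 \right)} \right)}\right) - 106519\right) - 58218 = \left(\left(-27210 + \frac{21}{1 + 21 \left(13 + 21 \left(-4\right)\right)}\right) - 106519\right) - 58218 = \left(\left(-27210 + \frac{21}{1 + 21 \left(13 - 84\right)}\right) - 106519\right) - 58218 = \left(\left(-27210 + \frac{21}{1 + 21 \left(-71\right)}\right) - 106519\right) - 58218 = \left(\left(-27210 + \frac{21}{1 - 1491}\right) - 106519\right) - 58218 = \left(\left(-27210 + \frac{21}{-1490}\right) - 106519\right) - 58218 = \left(\left(-27210 + 21 \left(- \frac{1}{1490}\right)\right) - 106519\right) - 58218 = \left(\left(-27210 - \frac{21}{1490}\right) - 106519\right) - 58218 = \left(- \frac{40542921}{1490} - 106519\right) - 58218 = - \frac{199256231}{1490} - 58218 = - \frac{286001051}{1490}$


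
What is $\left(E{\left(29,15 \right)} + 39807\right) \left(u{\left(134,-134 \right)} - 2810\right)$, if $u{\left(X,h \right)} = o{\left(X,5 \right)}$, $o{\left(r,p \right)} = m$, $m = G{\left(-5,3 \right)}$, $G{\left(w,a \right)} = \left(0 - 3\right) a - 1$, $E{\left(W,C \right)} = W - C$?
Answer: $-112295220$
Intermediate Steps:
$G{\left(w,a \right)} = -1 - 3 a$ ($G{\left(w,a \right)} = - 3 a - 1 = -1 - 3 a$)
$m = -10$ ($m = -1 - 9 = -10$)
$o{\left(r,p \right)} = -10$
$u{\left(X,h \right)} = -10$
$\left(E{\left(29,15 \right)} + 39807\right) \left(u{\left(134,-134 \right)} - 2810\right) = \left(\left(29 - 15\right) + 39807\right) \left(-10 - 2810\right) = \left(\left(29 - 15\right) + 39807\right) \left(-2820\right) = \left(14 + 39807\right) \left(-2820\right) = 39821 \left(-2820\right) = -112295220$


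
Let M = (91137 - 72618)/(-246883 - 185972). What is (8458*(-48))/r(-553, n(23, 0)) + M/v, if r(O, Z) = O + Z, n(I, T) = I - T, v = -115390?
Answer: 675924635543329/882399445950 ≈ 766.01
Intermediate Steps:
M = -6173/144285 (M = 18519/(-432855) = 18519*(-1/432855) = -6173/144285 ≈ -0.042783)
(8458*(-48))/r(-553, n(23, 0)) + M/v = (8458*(-48))/(-553 + (23 - 1*0)) - 6173/144285/(-115390) = -405984/(-553 + (23 + 0)) - 6173/144285*(-1/115390) = -405984/(-553 + 23) + 6173/16649046150 = -405984/(-530) + 6173/16649046150 = -405984*(-1/530) + 6173/16649046150 = 202992/265 + 6173/16649046150 = 675924635543329/882399445950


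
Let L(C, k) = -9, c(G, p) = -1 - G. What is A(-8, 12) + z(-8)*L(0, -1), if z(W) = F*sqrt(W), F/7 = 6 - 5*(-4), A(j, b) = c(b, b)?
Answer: -13 - 3276*I*sqrt(2) ≈ -13.0 - 4633.0*I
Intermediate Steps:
A(j, b) = -1 - b
F = 182 (F = 7*(6 - 5*(-4)) = 7*(6 + 20) = 7*26 = 182)
z(W) = 182*sqrt(W)
A(-8, 12) + z(-8)*L(0, -1) = (-1 - 1*12) + (182*sqrt(-8))*(-9) = (-1 - 12) + (182*(2*I*sqrt(2)))*(-9) = -13 + (364*I*sqrt(2))*(-9) = -13 - 3276*I*sqrt(2)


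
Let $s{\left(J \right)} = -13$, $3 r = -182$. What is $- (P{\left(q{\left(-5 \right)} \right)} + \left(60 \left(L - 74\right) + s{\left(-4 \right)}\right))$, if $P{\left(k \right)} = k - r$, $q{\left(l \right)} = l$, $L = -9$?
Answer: $\frac{14812}{3} \approx 4937.3$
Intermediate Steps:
$r = - \frac{182}{3}$ ($r = \frac{1}{3} \left(-182\right) = - \frac{182}{3} \approx -60.667$)
$P{\left(k \right)} = \frac{182}{3} + k$ ($P{\left(k \right)} = k - - \frac{182}{3} = k + \frac{182}{3} = \frac{182}{3} + k$)
$- (P{\left(q{\left(-5 \right)} \right)} + \left(60 \left(L - 74\right) + s{\left(-4 \right)}\right)) = - (\left(\frac{182}{3} - 5\right) + \left(60 \left(-9 - 74\right) - 13\right)) = - (\frac{167}{3} + \left(60 \left(-83\right) - 13\right)) = - (\frac{167}{3} - 4993) = \left(-1\right) \left(- \frac{14812}{3}\right) = \frac{14812}{3}$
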